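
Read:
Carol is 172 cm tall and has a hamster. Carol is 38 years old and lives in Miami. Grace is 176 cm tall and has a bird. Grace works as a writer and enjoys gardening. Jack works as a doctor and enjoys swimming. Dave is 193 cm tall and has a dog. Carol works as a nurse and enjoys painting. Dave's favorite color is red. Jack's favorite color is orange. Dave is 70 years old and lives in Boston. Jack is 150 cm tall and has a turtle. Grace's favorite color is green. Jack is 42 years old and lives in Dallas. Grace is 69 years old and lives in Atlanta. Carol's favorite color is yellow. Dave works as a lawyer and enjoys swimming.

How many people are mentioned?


People: Dave, Carol, Grace, Jack. Count = 4

4


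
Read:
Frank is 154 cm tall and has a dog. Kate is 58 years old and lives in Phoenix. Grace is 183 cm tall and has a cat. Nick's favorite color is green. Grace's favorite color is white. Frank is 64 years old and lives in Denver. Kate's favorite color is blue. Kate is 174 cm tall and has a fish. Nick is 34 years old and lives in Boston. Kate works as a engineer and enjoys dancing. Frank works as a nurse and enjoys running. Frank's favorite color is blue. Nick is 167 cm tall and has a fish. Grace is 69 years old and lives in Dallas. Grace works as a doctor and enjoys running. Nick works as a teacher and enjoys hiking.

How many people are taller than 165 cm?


Taller than 165: 3

3


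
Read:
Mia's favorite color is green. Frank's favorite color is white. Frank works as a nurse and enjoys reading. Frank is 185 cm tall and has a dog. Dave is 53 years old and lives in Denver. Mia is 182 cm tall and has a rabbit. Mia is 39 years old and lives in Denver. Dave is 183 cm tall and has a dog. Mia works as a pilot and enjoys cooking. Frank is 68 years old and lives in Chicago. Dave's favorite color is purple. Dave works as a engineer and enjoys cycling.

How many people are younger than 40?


Filter: 1

1


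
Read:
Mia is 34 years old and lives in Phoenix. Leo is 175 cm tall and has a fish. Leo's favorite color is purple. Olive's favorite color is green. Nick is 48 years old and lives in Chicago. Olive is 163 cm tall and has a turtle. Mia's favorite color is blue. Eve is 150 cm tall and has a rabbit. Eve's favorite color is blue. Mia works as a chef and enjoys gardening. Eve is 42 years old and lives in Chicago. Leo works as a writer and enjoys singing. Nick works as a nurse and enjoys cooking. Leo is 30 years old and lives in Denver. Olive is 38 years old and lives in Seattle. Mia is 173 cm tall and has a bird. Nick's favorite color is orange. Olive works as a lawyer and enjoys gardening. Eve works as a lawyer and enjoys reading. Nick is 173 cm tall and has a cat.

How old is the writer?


The writer is Leo, age 30

30


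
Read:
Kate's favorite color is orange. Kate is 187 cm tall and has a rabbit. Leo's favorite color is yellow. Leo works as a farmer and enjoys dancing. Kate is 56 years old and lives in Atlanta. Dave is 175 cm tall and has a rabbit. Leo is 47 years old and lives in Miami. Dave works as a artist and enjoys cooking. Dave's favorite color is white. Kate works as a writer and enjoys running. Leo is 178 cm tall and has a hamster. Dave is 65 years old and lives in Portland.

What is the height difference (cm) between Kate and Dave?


|187 - 175| = 12

12


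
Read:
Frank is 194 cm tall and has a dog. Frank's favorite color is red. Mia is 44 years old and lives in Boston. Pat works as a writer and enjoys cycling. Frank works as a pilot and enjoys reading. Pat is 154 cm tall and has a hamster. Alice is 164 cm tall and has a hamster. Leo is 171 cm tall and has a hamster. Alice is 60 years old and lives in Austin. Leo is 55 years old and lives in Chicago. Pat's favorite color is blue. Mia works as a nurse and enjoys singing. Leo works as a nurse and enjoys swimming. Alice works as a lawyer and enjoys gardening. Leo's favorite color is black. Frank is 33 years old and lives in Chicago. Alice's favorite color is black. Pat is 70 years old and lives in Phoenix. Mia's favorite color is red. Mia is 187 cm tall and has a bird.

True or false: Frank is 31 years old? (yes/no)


Frank is actually 33. no

no


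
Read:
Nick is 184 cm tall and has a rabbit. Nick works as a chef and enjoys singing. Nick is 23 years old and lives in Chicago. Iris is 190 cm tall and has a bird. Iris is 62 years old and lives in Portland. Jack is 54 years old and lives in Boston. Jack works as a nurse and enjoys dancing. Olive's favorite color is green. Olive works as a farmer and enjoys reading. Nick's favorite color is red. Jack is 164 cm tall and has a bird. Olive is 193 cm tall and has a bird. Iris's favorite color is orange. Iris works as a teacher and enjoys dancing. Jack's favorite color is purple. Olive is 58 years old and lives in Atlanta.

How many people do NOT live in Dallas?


Not in Dallas: 4

4


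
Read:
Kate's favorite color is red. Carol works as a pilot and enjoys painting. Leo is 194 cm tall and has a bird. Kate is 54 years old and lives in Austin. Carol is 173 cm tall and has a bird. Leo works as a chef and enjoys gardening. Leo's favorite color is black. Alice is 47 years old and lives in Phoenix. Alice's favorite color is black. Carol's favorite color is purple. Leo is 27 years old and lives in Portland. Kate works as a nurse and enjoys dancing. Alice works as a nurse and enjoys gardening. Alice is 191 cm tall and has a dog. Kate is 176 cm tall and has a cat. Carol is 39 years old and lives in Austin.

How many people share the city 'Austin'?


Count: 2

2


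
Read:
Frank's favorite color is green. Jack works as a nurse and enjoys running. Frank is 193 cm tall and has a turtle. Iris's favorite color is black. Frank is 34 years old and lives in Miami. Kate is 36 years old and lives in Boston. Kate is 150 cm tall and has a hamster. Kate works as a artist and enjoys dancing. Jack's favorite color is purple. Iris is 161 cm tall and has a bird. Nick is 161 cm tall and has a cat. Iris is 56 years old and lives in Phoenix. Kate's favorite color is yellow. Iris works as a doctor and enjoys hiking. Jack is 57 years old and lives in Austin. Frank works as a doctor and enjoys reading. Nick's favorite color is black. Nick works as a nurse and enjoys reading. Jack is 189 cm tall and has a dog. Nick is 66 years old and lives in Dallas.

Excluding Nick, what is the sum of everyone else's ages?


Sum (excluding Nick): 183

183


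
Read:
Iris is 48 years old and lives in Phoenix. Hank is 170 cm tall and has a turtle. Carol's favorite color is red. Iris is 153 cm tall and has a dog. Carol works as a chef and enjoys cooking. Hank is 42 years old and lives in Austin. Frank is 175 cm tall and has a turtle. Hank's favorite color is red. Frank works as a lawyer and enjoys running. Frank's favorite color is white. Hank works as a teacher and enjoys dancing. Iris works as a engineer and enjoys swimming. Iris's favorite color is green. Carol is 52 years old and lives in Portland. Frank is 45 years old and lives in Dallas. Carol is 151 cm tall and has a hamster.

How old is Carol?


Carol is 52 years old

52


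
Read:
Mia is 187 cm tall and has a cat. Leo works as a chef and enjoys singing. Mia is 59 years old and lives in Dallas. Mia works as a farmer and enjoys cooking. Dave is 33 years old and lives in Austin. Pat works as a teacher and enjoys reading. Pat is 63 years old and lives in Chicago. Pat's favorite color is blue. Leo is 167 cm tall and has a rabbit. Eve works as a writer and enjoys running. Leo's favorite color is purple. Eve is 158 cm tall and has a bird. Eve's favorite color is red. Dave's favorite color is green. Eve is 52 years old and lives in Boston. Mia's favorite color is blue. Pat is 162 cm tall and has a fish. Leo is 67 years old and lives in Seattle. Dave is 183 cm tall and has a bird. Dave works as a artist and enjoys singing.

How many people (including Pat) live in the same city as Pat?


Pat lives in Chicago. Count = 1

1


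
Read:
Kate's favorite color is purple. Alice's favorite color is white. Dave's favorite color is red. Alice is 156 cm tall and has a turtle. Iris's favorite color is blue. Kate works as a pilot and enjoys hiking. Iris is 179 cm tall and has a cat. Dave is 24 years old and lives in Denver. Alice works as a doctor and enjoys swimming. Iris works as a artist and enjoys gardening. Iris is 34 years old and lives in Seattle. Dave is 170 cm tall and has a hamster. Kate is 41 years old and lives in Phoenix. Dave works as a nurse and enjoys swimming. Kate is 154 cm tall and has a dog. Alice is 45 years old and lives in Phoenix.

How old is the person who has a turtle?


Person with turtle is Alice, age 45

45


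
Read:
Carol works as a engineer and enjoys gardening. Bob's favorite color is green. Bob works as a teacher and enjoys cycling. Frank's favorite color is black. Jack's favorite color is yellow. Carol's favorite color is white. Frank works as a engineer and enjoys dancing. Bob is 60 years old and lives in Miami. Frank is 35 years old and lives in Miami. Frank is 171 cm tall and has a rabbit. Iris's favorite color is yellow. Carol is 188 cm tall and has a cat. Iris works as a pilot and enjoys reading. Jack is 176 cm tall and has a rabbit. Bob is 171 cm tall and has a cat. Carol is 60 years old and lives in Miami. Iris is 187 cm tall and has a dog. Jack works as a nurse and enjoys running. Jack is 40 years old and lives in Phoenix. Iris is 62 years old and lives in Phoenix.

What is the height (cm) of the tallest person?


Tallest: Carol at 188 cm

188


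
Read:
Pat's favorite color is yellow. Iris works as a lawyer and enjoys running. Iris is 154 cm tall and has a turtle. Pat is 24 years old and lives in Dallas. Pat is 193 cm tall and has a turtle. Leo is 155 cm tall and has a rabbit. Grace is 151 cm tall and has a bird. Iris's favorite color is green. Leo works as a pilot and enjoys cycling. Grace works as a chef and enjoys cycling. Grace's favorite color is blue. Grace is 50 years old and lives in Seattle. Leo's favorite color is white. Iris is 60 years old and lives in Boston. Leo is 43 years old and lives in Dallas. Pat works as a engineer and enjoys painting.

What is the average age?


Sum=177, n=4, avg=44.25

44.25


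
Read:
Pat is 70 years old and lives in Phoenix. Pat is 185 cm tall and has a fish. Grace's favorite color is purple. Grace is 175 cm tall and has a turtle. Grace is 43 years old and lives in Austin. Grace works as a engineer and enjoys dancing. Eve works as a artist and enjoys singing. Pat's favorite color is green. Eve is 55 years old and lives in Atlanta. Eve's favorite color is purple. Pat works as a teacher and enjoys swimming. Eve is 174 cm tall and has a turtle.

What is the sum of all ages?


55+43+70 = 168

168


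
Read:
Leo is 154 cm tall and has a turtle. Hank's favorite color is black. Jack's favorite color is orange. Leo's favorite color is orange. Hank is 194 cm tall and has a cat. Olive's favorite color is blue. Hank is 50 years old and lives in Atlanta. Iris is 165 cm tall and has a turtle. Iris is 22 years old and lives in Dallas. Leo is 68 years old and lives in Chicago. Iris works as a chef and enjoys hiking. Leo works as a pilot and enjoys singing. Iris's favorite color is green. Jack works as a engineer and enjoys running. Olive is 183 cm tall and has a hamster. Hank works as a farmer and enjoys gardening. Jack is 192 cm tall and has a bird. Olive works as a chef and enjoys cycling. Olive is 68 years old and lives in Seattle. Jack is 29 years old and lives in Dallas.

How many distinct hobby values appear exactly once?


Unique hobby values: 5

5


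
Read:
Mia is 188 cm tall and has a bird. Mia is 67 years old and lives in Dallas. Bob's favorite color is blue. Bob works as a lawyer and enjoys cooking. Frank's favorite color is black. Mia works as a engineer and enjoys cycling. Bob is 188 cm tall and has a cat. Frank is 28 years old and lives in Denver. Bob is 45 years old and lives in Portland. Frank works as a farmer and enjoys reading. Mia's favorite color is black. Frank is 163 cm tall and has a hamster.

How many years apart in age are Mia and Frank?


67 vs 28, diff = 39

39


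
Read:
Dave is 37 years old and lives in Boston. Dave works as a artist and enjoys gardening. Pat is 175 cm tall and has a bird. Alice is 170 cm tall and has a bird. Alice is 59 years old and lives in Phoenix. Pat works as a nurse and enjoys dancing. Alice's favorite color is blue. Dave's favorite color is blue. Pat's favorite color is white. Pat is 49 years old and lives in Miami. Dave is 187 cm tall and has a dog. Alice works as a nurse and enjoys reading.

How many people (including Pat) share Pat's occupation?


Pat is a nurse. Count = 2

2


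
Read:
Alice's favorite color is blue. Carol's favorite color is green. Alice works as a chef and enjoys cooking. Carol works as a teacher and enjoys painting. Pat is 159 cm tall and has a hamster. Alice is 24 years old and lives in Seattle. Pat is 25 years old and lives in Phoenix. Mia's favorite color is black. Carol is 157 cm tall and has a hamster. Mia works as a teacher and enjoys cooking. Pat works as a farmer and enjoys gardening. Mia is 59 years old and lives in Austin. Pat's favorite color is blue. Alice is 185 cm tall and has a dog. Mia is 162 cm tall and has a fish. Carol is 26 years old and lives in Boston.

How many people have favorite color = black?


Count: 1

1


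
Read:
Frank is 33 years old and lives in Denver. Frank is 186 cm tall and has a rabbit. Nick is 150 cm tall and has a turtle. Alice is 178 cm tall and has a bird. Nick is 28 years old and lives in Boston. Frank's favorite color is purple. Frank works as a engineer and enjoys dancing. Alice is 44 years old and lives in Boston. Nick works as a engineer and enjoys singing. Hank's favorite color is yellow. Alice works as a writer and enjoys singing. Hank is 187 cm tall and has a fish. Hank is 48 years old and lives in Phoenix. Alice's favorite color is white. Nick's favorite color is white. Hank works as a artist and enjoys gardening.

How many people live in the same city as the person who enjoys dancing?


Person with hobby dancing is Frank, city Denver. Count = 1

1


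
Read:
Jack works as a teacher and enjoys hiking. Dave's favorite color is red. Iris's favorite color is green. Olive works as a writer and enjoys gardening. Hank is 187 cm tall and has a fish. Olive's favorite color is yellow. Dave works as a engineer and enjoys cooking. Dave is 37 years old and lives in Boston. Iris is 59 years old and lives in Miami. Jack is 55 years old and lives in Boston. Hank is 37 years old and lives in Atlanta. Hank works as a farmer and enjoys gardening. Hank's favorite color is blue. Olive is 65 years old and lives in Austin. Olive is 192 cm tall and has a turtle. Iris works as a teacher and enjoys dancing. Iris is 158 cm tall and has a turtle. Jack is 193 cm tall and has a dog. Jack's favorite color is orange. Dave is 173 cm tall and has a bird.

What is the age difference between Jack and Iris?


|55 - 59| = 4

4


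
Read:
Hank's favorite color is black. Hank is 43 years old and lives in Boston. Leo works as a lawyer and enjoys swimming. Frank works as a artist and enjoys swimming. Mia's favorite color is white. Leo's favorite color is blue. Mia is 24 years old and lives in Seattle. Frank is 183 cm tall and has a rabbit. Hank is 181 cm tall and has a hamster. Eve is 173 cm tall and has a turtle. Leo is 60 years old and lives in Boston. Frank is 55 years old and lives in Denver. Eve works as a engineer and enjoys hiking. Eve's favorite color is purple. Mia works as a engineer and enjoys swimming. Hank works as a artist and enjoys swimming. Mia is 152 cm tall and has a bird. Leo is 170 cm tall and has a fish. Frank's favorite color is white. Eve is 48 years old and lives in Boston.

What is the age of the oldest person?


Oldest: Leo at 60

60


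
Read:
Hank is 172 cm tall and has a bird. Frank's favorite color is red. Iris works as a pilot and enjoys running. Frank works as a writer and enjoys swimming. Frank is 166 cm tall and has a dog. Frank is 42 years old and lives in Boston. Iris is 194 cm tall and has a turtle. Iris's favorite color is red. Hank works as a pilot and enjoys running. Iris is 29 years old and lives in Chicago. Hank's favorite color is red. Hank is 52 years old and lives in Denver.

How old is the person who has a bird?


Person with bird is Hank, age 52

52


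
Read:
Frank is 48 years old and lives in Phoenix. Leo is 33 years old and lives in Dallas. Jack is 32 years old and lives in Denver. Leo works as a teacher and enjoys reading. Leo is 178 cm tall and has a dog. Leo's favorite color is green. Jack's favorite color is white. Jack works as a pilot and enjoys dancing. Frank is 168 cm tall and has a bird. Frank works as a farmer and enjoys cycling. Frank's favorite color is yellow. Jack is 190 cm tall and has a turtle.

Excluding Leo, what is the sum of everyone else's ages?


Sum (excluding Leo): 80

80


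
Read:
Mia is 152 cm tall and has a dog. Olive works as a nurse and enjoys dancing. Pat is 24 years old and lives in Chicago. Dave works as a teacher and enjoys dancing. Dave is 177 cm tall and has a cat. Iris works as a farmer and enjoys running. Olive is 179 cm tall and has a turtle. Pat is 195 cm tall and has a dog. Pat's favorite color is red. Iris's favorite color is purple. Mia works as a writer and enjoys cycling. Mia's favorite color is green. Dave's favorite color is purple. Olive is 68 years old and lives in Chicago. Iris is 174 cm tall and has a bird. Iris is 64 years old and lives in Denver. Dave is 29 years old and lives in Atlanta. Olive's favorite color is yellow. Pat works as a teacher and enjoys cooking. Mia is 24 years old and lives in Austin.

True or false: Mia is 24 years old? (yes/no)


Mia is actually 24. yes

yes


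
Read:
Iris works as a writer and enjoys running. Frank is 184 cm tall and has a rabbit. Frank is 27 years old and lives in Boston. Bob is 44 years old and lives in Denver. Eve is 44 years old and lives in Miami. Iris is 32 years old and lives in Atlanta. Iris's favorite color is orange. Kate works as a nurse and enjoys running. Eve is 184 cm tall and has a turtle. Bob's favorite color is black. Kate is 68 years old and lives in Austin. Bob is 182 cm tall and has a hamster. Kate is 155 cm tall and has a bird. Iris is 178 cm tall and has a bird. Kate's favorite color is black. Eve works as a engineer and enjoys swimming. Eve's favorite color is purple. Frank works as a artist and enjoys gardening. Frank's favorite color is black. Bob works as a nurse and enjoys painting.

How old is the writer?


The writer is Iris, age 32

32


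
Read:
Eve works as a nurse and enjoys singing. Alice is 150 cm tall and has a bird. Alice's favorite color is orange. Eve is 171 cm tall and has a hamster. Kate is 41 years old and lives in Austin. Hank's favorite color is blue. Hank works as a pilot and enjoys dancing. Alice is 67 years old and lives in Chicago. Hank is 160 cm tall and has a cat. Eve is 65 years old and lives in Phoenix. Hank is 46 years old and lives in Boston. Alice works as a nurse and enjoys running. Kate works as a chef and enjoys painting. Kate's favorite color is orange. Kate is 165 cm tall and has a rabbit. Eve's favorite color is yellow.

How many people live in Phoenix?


Count in Phoenix: 1

1


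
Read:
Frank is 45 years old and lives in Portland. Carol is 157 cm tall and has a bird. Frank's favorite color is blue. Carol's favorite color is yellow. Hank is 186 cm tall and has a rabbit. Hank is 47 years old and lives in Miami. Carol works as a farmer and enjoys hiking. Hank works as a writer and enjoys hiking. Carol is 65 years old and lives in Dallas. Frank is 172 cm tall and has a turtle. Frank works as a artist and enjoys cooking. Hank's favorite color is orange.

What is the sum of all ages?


45+65+47 = 157

157


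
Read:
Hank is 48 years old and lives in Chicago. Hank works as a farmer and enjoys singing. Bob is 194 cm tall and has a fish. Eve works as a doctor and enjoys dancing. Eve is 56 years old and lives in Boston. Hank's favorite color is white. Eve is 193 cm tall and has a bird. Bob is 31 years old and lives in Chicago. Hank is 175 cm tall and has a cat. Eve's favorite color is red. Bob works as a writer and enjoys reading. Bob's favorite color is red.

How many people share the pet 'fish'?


Count: 1

1


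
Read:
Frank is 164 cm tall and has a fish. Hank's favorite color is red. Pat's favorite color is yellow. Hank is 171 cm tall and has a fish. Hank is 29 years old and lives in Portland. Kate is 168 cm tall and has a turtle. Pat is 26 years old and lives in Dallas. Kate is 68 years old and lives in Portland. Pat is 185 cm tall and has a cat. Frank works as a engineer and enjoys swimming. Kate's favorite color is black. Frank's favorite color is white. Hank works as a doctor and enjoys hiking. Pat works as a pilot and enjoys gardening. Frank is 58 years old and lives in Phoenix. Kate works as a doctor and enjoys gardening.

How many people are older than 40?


Filter: 2

2


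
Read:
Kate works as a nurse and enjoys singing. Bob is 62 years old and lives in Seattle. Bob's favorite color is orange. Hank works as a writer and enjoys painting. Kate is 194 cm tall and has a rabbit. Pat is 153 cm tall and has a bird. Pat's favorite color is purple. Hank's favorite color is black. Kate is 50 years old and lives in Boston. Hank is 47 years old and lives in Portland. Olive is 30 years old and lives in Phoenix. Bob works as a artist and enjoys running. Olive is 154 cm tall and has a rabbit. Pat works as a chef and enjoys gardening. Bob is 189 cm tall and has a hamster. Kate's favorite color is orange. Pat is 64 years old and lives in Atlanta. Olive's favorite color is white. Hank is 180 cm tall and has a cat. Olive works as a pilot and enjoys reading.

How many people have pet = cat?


Count: 1

1


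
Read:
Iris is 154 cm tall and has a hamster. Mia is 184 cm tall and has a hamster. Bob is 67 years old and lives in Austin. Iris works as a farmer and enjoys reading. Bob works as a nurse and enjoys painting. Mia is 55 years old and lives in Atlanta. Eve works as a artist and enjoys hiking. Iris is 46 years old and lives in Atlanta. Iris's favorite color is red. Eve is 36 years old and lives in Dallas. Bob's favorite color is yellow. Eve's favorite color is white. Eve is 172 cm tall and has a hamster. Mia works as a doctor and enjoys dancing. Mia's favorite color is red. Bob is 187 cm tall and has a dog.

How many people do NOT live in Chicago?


Not in Chicago: 4

4


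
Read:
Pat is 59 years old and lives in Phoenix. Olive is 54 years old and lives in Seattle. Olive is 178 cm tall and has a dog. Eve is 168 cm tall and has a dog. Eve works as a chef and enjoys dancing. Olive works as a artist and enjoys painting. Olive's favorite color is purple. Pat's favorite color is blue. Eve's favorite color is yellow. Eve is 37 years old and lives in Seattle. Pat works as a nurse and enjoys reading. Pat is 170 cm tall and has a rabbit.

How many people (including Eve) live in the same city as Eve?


Eve lives in Seattle. Count = 2

2


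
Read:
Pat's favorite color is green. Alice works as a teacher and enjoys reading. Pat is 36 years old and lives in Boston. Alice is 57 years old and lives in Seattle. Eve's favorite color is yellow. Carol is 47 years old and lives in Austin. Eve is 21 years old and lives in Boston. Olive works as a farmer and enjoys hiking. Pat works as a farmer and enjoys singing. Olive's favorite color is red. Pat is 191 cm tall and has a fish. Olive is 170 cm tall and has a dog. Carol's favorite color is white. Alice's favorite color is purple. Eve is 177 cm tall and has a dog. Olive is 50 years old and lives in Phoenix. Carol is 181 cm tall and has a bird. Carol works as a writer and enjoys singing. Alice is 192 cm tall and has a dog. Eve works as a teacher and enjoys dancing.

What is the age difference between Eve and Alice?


|21 - 57| = 36

36


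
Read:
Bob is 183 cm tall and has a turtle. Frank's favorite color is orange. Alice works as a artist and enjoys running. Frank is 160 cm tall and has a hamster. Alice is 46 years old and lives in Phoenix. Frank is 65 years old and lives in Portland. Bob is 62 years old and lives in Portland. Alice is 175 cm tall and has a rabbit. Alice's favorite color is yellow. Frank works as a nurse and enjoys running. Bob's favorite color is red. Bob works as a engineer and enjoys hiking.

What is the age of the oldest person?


Oldest: Frank at 65

65


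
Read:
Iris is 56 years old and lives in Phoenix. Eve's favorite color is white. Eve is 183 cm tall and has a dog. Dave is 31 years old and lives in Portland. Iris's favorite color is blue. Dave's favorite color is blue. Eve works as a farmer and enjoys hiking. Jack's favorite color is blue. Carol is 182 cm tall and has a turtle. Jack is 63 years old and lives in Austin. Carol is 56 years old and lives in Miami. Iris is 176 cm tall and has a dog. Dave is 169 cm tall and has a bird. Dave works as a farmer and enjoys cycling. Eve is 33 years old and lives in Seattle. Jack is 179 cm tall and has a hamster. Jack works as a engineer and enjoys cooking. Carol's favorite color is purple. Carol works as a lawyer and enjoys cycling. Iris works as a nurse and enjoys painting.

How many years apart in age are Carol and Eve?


56 vs 33, diff = 23

23


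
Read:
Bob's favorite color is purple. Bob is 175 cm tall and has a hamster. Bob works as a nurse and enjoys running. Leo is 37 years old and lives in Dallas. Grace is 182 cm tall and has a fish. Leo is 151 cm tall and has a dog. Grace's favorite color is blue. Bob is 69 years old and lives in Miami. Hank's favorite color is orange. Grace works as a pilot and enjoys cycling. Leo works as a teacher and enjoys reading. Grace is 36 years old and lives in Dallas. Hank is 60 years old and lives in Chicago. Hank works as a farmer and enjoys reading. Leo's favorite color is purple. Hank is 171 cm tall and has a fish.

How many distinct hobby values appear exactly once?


Unique hobby values: 2

2


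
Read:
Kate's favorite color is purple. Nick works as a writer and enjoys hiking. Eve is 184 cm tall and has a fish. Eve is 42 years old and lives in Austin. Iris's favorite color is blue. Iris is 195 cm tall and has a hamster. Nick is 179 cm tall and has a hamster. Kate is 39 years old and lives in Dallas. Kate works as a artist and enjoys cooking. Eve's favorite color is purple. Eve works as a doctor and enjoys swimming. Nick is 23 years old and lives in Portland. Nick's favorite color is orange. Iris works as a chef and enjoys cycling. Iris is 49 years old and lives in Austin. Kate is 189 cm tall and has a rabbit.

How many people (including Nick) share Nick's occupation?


Nick is a writer. Count = 1

1


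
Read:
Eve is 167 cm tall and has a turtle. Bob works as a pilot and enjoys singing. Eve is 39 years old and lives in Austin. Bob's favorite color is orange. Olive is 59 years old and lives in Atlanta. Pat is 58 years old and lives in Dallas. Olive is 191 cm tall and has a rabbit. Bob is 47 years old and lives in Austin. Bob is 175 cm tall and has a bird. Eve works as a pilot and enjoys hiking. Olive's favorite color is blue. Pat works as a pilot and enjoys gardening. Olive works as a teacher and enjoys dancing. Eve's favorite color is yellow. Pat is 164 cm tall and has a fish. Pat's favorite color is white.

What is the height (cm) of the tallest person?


Tallest: Olive at 191 cm

191


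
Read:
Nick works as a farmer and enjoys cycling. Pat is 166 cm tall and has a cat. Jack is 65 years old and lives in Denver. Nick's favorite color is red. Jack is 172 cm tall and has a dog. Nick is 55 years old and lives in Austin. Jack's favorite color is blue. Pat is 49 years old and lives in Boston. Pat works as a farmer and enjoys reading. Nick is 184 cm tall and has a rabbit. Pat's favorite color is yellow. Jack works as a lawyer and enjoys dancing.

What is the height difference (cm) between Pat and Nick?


|166 - 184| = 18

18


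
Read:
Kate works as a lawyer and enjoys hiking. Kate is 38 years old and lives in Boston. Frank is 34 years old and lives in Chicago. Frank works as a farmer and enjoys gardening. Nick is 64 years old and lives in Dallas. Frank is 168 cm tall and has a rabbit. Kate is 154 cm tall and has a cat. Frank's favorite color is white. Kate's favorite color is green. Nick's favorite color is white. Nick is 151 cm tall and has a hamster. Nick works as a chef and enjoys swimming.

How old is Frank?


Frank is 34 years old

34


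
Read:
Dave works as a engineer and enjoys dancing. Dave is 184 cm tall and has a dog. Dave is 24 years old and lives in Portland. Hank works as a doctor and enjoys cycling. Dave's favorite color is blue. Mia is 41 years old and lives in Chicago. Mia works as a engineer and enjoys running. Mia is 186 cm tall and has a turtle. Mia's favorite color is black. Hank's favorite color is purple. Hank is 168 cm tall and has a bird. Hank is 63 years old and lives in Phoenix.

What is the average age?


Sum=128, n=3, avg=42.67

42.67


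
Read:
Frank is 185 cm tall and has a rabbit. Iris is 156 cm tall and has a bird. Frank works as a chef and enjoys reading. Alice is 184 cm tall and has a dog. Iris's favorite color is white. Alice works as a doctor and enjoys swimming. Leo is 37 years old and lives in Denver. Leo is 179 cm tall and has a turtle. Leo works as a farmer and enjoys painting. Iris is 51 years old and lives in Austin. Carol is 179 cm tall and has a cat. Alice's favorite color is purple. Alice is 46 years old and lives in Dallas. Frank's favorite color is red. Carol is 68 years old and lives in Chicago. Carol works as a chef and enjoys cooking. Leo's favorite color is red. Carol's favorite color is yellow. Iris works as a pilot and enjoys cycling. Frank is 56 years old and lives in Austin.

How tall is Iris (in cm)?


Iris is 156 cm tall

156


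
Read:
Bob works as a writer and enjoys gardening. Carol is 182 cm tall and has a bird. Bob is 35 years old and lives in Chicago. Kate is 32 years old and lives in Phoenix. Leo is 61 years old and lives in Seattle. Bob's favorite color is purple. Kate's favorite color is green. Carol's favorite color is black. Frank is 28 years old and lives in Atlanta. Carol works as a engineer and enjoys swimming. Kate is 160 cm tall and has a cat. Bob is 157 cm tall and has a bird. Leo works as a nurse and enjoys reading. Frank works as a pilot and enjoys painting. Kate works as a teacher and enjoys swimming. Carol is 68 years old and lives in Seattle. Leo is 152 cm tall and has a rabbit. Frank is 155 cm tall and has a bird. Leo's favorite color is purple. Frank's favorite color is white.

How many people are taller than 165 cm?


Taller than 165: 1

1


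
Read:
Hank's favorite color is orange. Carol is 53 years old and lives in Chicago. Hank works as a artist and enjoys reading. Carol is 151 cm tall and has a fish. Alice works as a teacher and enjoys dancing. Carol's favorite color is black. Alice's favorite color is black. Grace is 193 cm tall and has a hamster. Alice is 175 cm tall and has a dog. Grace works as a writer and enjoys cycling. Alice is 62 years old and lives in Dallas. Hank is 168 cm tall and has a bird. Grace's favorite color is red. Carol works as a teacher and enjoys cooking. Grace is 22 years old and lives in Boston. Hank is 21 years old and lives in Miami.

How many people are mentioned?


People: Grace, Carol, Alice, Hank. Count = 4

4


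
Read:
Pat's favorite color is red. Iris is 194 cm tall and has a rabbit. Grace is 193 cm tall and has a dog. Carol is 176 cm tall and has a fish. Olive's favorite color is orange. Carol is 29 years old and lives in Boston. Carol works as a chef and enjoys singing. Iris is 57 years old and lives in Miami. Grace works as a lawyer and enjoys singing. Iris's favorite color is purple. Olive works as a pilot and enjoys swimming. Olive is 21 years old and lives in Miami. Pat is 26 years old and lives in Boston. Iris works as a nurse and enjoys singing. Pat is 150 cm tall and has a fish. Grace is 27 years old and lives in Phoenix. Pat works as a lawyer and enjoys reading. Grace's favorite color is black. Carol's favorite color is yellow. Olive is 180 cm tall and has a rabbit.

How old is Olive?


Olive is 21 years old

21


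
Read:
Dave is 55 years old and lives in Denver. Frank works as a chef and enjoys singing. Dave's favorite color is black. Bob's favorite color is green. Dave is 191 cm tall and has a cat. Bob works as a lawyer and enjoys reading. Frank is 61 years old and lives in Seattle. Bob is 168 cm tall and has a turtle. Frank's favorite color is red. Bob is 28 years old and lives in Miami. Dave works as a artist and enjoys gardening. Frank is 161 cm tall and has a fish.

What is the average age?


Sum=144, n=3, avg=48

48


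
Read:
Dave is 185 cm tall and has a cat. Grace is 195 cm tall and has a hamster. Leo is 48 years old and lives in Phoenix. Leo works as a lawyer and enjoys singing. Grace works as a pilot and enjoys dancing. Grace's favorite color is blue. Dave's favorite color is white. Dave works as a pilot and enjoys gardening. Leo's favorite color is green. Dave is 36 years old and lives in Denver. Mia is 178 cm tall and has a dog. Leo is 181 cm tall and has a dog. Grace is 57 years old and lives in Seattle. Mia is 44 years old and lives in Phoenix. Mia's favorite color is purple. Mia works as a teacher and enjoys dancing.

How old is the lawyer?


The lawyer is Leo, age 48

48


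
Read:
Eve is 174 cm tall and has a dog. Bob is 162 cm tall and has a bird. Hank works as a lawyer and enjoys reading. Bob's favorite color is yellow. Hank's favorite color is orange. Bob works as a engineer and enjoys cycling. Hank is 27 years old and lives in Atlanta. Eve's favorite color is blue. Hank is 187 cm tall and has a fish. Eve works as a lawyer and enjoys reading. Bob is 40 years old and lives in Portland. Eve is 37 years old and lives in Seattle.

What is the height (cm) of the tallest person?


Tallest: Hank at 187 cm

187


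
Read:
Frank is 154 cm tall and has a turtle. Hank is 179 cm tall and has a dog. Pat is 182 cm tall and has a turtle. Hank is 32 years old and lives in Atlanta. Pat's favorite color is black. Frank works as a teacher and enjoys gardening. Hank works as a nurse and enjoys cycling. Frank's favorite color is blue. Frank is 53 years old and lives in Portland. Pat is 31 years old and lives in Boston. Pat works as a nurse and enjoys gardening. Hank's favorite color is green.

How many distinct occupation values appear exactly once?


Unique occupation values: 1

1


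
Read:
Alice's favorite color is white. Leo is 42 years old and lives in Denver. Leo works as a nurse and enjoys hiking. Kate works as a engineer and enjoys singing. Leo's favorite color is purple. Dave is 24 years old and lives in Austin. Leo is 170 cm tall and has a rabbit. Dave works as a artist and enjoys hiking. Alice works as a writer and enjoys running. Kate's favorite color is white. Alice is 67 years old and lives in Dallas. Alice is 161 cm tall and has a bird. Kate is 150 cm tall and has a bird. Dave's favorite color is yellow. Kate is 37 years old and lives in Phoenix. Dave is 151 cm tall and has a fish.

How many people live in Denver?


Count in Denver: 1

1


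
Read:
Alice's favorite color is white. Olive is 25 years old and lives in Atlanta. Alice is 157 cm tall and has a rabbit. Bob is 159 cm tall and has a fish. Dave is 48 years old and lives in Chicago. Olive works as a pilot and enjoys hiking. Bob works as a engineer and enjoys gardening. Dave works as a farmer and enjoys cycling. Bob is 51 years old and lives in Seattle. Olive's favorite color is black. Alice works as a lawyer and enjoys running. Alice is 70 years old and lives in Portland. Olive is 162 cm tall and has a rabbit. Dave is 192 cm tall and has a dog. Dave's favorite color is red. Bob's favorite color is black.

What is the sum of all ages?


25+70+48+51 = 194

194


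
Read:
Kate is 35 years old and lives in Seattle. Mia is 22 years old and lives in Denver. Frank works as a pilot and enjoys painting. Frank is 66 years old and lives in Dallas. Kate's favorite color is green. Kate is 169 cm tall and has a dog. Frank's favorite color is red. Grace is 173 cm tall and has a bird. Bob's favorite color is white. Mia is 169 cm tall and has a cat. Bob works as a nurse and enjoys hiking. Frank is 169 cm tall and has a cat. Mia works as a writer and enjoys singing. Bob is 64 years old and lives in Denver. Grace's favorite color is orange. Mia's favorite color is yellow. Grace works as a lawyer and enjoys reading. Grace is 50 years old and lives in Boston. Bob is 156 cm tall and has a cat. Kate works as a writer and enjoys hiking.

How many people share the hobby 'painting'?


Count: 1

1


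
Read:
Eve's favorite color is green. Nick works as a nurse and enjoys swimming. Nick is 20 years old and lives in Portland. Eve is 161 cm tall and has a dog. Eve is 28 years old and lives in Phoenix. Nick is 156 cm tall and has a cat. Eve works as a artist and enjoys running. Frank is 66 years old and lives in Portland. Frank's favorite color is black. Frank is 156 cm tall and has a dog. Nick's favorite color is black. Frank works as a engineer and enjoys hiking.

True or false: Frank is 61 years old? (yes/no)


Frank is actually 66. no

no


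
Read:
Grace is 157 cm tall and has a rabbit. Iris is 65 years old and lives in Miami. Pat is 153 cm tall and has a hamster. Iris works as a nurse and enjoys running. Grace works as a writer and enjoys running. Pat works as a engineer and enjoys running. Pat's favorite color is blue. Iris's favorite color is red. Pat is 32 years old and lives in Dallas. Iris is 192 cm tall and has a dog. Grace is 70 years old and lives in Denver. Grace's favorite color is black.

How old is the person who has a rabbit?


Person with rabbit is Grace, age 70

70


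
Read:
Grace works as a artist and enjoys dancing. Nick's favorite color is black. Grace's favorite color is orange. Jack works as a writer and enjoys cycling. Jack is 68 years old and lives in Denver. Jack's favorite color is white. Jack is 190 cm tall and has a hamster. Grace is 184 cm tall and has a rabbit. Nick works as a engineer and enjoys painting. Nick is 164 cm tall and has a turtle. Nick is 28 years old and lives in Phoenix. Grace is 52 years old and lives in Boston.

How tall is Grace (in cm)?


Grace is 184 cm tall

184


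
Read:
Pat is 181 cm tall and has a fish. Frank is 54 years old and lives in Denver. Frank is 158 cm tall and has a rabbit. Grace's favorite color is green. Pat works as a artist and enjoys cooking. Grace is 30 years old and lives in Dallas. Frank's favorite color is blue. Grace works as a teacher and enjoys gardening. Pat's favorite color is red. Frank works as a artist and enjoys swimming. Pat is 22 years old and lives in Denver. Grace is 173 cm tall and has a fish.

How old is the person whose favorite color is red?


Person with favorite color=red is Pat, age 22

22


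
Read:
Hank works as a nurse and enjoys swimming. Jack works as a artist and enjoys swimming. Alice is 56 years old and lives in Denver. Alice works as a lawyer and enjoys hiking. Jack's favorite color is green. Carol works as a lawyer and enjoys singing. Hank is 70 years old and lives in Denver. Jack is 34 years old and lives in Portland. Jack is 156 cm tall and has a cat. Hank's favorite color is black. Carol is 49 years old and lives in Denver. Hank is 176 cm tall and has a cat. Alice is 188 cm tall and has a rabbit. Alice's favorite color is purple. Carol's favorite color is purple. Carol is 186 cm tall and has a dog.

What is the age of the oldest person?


Oldest: Hank at 70

70


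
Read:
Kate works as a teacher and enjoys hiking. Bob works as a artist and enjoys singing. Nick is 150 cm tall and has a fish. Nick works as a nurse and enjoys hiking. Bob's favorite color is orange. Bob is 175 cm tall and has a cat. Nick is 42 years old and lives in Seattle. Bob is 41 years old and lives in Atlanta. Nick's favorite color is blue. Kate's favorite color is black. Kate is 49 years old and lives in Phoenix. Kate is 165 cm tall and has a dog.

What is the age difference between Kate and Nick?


|49 - 42| = 7

7
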